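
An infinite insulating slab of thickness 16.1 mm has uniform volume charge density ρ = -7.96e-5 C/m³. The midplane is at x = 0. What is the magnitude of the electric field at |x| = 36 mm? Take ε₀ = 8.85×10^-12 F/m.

The point |x| = 36 mm lies outside the slab (half-thickness 0.00805 m). A symmetric pillbox spanning the full slab encloses Q_enc = ρ·d·A.
Flux = 2EA ⇒ E = |ρ|d/(2ε₀), independent of distance outside.
E = (7.96×10^-5)(0.0161)/(2·8.85×10^-12) = 7.24×10^4 N/C.

E = 7.24e4 N/C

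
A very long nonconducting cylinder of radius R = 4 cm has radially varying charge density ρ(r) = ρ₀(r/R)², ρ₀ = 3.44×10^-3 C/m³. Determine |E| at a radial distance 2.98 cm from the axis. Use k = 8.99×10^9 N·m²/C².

E = 1.61×10^6 V/m

By cylindrical symmetry E is radial; use a coaxial Gaussian cylinder of radius 2.98 cm and length L (r < R).
Integrating ρ over the cross-section to radius r: λ_enc = (2πρ₀/R²) ∫₀^r r'^3 dr' = 2πρ₀ r^4/(4·R²) = 2.663×10^-6 C/m.
Gauss's law: E·2πrL = λ_enc L/ε₀.
E = 2k|λ_enc|/r = 2(8.99×10^9)(2.663e-6)/(0.0298) = 1.61×10^6 N/C.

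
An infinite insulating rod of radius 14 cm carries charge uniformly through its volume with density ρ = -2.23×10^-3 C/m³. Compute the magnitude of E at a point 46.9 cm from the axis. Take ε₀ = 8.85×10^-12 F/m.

E = 5.27e6 N/C

Take a coaxial cylindrical Gaussian surface of radius r = 46.9 cm and length L (r > 14 cm, full cross-section enclosed).
λ_enc = ρ·πR² = (-2.23×10^-3)π(0.14)² = -1.373×10^-4 C/m.
Applying ∮E·dA = Q_enc/ε₀ with the end caps contributing no flux:
E = |λ_enc|/(2πε₀r) = (1.373×10^-4)/(2π·8.85×10^-12·0.469) = 5.27e6 N/C.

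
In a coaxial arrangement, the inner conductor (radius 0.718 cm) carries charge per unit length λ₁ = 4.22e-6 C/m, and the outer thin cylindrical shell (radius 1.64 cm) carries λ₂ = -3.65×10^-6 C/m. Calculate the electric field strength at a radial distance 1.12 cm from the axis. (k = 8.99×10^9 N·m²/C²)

Take a coaxial cylindrical Gaussian surface of radius r = 1.12 cm and length L (between the conductors, 0.718 cm < r < 1.64 cm).
Only the inner wire is enclosed; the outer shell contributes nothing inside itself. λ_enc = λ₁ = 4.22×10^-6 C/m.
Since E is radial and uniform over the curved surface, Φ = E·2πrL = Q_enc/ε₀ = λ_enc L/ε₀.
E = 2k|λ_enc|/r = 2(8.99×10^9)(4.22×10^-6)/(0.0112) = 6.77×10^6 N/C.

|E| = 6.77×10^6 N/C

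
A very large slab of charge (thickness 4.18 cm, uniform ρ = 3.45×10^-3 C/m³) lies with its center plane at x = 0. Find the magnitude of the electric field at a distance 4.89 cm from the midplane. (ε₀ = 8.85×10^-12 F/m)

The point |x| = 4.89 cm lies outside the slab (half-thickness 0.0209 m). A symmetric pillbox spanning the full slab encloses Q_enc = ρ·d·A.
Flux = 2EA ⇒ E = |ρ|d/(2ε₀), independent of distance outside.
E = (3.45×10^-3)(0.0418)/(2·8.85×10^-12) = 8.15e6 N/C.

8.15×10^6 V/m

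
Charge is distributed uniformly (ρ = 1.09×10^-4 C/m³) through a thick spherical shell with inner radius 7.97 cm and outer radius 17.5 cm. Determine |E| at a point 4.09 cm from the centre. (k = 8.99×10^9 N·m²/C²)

Take a concentric spherical Gaussian surface of radius r = 4.09 cm (r < 7.97 cm, inside the empty cavity).
Q_enc = 0 (all charge lies at larger r); Gauss's law gives E = 0.

E = 0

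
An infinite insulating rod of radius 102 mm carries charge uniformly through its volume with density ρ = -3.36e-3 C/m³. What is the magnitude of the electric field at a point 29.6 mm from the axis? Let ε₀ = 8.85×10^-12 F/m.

Take a coaxial cylindrical Gaussian surface of radius r = 29.6 mm and length L (r < R).
Enclosed charge per unit length: λ_enc = ρ·πr² = (-3.36×10^-3)π(0.0296)² = -9.249e-6 C/m.
Gauss's law: E·2πrL = λ_enc L/ε₀.
E = |λ_enc|/(2πε₀r) = (9.249×10^-6)/(2π·8.85×10^-12·0.0296) = 5.62×10^6 N/C.

|E| = 5.62×10^6 N/C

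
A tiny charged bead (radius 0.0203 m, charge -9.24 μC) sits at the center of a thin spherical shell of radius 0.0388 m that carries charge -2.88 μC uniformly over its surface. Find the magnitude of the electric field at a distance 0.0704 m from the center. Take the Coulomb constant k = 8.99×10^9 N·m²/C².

2.20×10^7 N/C

Take a concentric spherical Gaussian surface of radius r = 0.0704 m (r > 0.0388 m, enclosing both).
Q_enc = (-9.24 μC) + (-2.88 μC) = -1.212×10^-5 C.
Gauss's law: E·4πr² = Q_enc/ε₀.
E = k|Q_enc|/r² = (8.99×10^9)(1.212×10^-5)/(0.0704)² = 2.20×10^7 N/C.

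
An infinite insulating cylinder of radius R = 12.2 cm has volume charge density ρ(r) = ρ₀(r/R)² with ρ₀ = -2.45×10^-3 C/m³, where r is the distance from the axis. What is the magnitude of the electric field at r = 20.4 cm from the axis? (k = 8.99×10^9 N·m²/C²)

Take a coaxial cylindrical Gaussian surface of radius r = 20.4 cm and length L (r > R, full charge per length enclosed).
λ_enc = 2π ∫₀^R ρ₀(r'/R)^2 r' dr' = 2πρ₀R²/4 = -5.728e-5 C/m.
Since E is radial and uniform over the curved surface, Φ = E·2πrL = Q_enc/ε₀ = λ_enc L/ε₀.
E = 2k|λ_enc|/r = 2(8.99×10^9)(5.728×10^-5)/(0.204) = 5.05×10^6 N/C.

E ≈ 5.05×10^6 N/C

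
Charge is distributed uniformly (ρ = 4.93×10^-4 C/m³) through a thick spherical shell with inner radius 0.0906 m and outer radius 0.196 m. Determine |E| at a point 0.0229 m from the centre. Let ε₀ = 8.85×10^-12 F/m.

|E| = 0 N/C

By spherical symmetry E is radial; choose a Gaussian sphere of radius r = 0.0229 m (r < 0.0906 m, inside the empty cavity).
Q_enc = 0 (all charge lies at larger r); Gauss's law gives E = 0.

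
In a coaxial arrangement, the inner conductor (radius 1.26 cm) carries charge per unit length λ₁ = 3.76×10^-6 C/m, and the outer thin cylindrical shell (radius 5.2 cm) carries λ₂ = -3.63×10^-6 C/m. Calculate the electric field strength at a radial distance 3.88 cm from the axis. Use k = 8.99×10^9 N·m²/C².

Coaxial Gaussian cylinder, radius r = 3.88 cm, length L (between the conductors, 1.26 cm < r < 5.2 cm).
The shell at 5.2 cm lies outside the Gaussian surface, so λ_enc = λ₁ = 3.76e-6 C/m.
By Gauss's law (flux through the curved wall only), E·2πrL = λ_enc L/ε₀.
E = 2k|λ_enc|/r = 2(8.99×10^9)(3.76×10^-6)/(0.0388) = 1.74e6 N/C.

|E| ≈ 1.74e6 V/m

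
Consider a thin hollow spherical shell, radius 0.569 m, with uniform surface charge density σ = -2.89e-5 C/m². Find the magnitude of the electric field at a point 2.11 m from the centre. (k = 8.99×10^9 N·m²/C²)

Use a concentric Gaussian sphere at r = 2.11 m (r > 0.569 m).
The entire shell is enclosed: Q_enc = σ·4πR² = (-2.89e-5)·4π·(0.569)² = -1.176×10^-4 C.
Since E is radial and uniform over the Gaussian sphere, Φ = E·4πr² = Q_enc/ε₀.
E = k|Q_enc|/r² = (8.99×10^9)(1.176e-4)/(2.11)² = 2.37×10^5 N/C.

|E| = 2.37e5 V/m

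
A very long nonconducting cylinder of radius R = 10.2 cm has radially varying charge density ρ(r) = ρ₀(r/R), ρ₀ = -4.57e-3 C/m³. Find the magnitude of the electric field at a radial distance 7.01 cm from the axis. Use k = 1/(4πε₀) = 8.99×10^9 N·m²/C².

Choose a coaxial cylinder of radius r = 7.01 cm (arbitrary length L) as the Gaussian surface (r < R).
λ_enc = ∫₀^r ρ(r')·2πr' dr' = (2πρ₀/R)·r^3/3 = -3.232e-5 C/m.
Applying ∮E·dA = Q_enc/ε₀ with the end caps contributing no flux:
E = 2k|λ_enc|/r = 2(8.99×10^9)(3.232e-5)/(0.0701) = 8.29×10^6 N/C.

E = 8.29×10^6 N/C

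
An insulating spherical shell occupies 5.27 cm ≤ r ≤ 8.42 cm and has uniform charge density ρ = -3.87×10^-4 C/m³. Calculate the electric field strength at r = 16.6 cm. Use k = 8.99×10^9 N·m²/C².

|E| = 2.38e5 N/C

By spherical symmetry E is radial; choose a Gaussian sphere of radius r = 16.6 cm (r > 8.42 cm, enclosing the whole shell).
Q_enc = ρ·(4π/3)(b³ − a³) = (-3.87×10^-4)·(4π/3)·((0.0842)³ − (0.0527)³) = -7.304×10^-7 C.
Gauss's law: E·4πr² = Q_enc/ε₀.
E = k|Q_enc|/r² = (8.99×10^9)(7.304×10^-7)/(0.166)² = 2.38×10^5 N/C.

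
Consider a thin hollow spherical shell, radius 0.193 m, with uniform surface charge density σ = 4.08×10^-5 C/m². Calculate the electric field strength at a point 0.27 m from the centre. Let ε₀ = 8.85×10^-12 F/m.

Symmetry ⇒ E = E(r) r̂. Gaussian sphere of radius r = 0.27 m (r > 0.193 m).
The entire shell is enclosed: Q_enc = σ·4πR² = (4.08×10^-5)·4π·(0.193)² = 1.91×10^-5 C.
Applying ∮E·dA = Q_enc/ε₀ with Φ = E(4πr²):
E = |Q_enc|/(4πε₀r²) = (1.91×10^-5)/(4π·8.85×10^-12·(0.27)²) = 2.36e6 N/C.

E = 2.36×10^6 N/C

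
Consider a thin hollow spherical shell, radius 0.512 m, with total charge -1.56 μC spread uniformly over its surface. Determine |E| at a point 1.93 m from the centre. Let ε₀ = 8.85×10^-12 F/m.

Symmetry ⇒ E = E(r) r̂. Gaussian sphere of radius r = 1.93 m (r > 0.512 m).
The entire shell is enclosed: Q_enc = -1.56e-6 C.
By Gauss's law, ∮E·dA = E·4πr² = Q_enc/ε₀.
E = |Q_enc|/(4πε₀r²) = (1.56e-6)/(4π·8.85×10^-12·(1.93)²) = 3.77×10^3 N/C.

3.77×10^3 N/C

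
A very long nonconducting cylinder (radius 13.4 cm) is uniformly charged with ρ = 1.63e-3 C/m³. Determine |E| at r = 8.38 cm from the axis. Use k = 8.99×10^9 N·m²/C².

Coaxial Gaussian cylinder, radius r = 8.38 cm, length L (r < R).
Enclosed charge per unit length: λ_enc = ρ·πr² = (1.63×10^-3)π(0.0838)² = 3.596×10^-5 C/m.
Gauss's law: E·2πrL = λ_enc L/ε₀.
E = 2k|λ_enc|/r = 2(8.99×10^9)(3.596×10^-5)/(0.0838) = 7.72e6 N/C.

|E| = 7.72×10^6 N/C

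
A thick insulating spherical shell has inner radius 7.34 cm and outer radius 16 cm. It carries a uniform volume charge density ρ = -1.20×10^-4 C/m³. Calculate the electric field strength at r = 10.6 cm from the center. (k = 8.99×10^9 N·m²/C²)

E = 3.20×10^5 N/C

Take a concentric spherical Gaussian surface of radius r = 10.6 cm (within the shell material, 7.34 cm < r < 16 cm).
Only the shell between 7.34 cm and r is enclosed: Q_enc = ρ·(4π/3)(r³ − a³) = (-1.20×10^-4)·(4π/3)·((0.106)³ − (0.0734)³) = -3.999e-7 C.
Applying ∮E·dA = Q_enc/ε₀ with Φ = E(4πr²):
E = k|Q_enc|/r² = (8.99×10^9)(3.999×10^-7)/(0.106)² = 3.20×10^5 N/C.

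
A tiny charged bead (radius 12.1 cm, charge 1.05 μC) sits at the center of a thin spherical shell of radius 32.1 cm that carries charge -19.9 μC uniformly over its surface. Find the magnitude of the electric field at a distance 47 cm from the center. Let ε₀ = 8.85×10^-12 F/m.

E ≈ 7.67×10^5 N/C

Use a concentric Gaussian sphere at r = 47 cm (r > 32.1 cm, enclosing both).
Q_enc = (1.05 μC) + (-19.9 μC) = -1.885×10^-5 C.
Since E is radial and uniform over the Gaussian sphere, Φ = E·4πr² = Q_enc/ε₀.
E = |Q_enc|/(4πε₀r²) = (1.885e-5)/(4π·8.85×10^-12·(0.47)²) = 7.67e5 N/C.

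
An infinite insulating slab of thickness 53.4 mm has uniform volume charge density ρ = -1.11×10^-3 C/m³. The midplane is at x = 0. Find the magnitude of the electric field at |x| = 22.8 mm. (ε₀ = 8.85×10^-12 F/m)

By symmetry E is perpendicular to the slab. A Gaussian pillbox from −22.8 mm to +22.8 mm (face area A) lies entirely within the slab.
Q_enc = ρ·(2x)·A and flux = 2EA, so 2EA = 2ρxA/ε₀ ⇒ E = |ρ|x/ε₀.
E = (1.11×10^-3)(0.0228)/(8.85×10^-12) = 2.86×10^6 N/C.

2.86×10^6 N/C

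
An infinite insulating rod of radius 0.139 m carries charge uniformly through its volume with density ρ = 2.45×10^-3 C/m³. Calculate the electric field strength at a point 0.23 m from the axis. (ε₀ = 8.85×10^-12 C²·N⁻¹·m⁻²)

By cylindrical symmetry E is radial; use a coaxial Gaussian cylinder of radius 0.23 m and length L (r > 0.139 m, full cross-section enclosed).
λ_enc = ρ·πR² = (2.45e-3)π(0.139)² = 1.487×10^-4 C/m.
Gauss's law: E·2πrL = λ_enc L/ε₀.
E = |λ_enc|/(2πε₀r) = (1.487×10^-4)/(2π·8.85×10^-12·0.23) = 1.16×10^7 N/C.

|E| = 1.16×10^7 V/m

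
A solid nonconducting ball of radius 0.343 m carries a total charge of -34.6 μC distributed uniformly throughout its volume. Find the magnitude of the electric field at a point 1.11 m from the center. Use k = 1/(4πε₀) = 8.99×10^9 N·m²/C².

Use a concentric Gaussian sphere at r = 1.11 m (r > R, so the entire charge is enclosed).
Q_enc = -34.6 μC = -3.46×10^-5 C.
Applying ∮E·dA = Q_enc/ε₀ with Φ = E(4πr²):
E = k|Q_enc|/r² = (8.99×10^9)(3.46e-5)/(1.11)² = 2.52×10^5 N/C.

2.52×10^5 V/m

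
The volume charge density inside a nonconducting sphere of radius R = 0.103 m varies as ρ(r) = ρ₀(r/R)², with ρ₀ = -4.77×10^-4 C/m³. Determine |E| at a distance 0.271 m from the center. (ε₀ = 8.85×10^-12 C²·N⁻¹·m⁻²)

|E| = 1.60×10^5 N/C

Use a concentric Gaussian sphere at r = 0.271 m (r > R, all charge enclosed).
Q_enc = 4π ∫₀^R ρ₀(r'/R)^2 r'² dr' = 4πρ₀R³/5 = -1.31×10^-6 C.
Applying ∮E·dA = Q_enc/ε₀ with Φ = E(4πr²):
E = |Q_enc|/(4πε₀r²) = (1.31×10^-6)/(4π·8.85×10^-12·(0.271)²) = 1.60e5 N/C.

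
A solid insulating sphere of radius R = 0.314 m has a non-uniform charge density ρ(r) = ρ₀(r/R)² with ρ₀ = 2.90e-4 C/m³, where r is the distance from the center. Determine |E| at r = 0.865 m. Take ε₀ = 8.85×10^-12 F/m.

Take a concentric spherical Gaussian surface of radius r = 0.865 m (r > R, all charge enclosed).
Q_enc = 4π ∫₀^R ρ₀(r'/R)^2 r'² dr' = 4πρ₀R³/5 = 2.256×10^-5 C.
Since E is radial and uniform over the Gaussian sphere, Φ = E·4πr² = Q_enc/ε₀.
E = |Q_enc|/(4πε₀r²) = (2.256×10^-5)/(4π·8.85×10^-12·(0.865)²) = 2.71e5 N/C.

|E| ≈ 2.71e5 V/m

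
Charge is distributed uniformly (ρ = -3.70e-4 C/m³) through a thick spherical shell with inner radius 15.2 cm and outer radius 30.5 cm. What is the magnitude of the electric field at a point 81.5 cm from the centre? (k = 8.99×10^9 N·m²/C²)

5.21×10^5 V/m

Take a concentric spherical Gaussian surface of radius r = 81.5 cm (r > 30.5 cm, enclosing the whole shell).
Q_enc = ρ·(4π/3)(b³ − a³) = (-3.70e-4)·(4π/3)·((0.305)³ − (0.152)³) = -3.853×10^-5 C.
By Gauss's law, ∮E·dA = E·4πr² = Q_enc/ε₀.
E = k|Q_enc|/r² = (8.99×10^9)(3.853×10^-5)/(0.815)² = 5.21×10^5 N/C.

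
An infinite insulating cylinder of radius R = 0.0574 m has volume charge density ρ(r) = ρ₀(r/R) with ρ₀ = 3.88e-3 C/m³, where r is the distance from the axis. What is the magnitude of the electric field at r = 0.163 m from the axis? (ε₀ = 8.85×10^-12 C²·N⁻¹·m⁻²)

E ≈ 2.95e6 N/C

Coaxial Gaussian cylinder, radius r = 0.163 m, length L (r > R, full charge per length enclosed).
λ_enc = 2π ∫₀^R ρ₀(r'/R)^1 r' dr' = 2πρ₀R²/3 = 2.677e-5 C/m.
By Gauss's law (flux through the curved wall only), E·2πrL = λ_enc L/ε₀.
E = |λ_enc|/(2πε₀r) = (2.677e-5)/(2π·8.85×10^-12·0.163) = 2.95×10^6 N/C.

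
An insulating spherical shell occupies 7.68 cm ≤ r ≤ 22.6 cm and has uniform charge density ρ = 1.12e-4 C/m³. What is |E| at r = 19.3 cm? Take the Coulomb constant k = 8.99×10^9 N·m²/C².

Symmetry ⇒ E = E(r) r̂. Gaussian sphere of radius r = 19.3 cm (within the shell material, 7.68 cm < r < 22.6 cm).
Only the shell between 7.68 cm and r is enclosed: Q_enc = ρ·(4π/3)(r³ − a³) = (1.12×10^-4)·(4π/3)·((0.193)³ − (0.0768)³) = 3.16×10^-6 C.
By Gauss's law, ∮E·dA = E·4πr² = Q_enc/ε₀.
E = k|Q_enc|/r² = (8.99×10^9)(3.16×10^-6)/(0.193)² = 7.63×10^5 N/C.

|E| ≈ 7.63×10^5 N/C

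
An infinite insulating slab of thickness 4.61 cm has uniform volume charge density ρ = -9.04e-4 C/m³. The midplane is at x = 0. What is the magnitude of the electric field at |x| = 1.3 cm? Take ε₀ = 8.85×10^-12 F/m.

By symmetry E is perpendicular to the slab. A Gaussian pillbox from −1.3 cm to +1.3 cm (face area A) lies entirely within the slab.
Q_enc = ρ·(2x)·A and flux = 2EA, so 2EA = 2ρxA/ε₀ ⇒ E = |ρ|x/ε₀.
E = (9.04e-4)(0.013)/(8.85×10^-12) = 1.33×10^6 N/C.

|E| = 1.33×10^6 N/C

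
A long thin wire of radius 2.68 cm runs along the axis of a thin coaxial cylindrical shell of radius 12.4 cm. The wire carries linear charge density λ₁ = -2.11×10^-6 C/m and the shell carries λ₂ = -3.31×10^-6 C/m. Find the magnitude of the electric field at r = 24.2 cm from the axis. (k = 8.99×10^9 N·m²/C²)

|E| = 4.03e5 V/m

Take a coaxial cylindrical Gaussian surface of radius r = 24.2 cm and length L (r > 12.4 cm, enclosing both).
λ_enc = λ₁ + λ₂ = (-2.11e-6) + (-3.31×10^-6) = -5.42e-6 C/m.
Gauss's law: E·2πrL = λ_enc L/ε₀.
E = 2k|λ_enc|/r = 2(8.99×10^9)(5.42×10^-6)/(0.242) = 4.03e5 N/C.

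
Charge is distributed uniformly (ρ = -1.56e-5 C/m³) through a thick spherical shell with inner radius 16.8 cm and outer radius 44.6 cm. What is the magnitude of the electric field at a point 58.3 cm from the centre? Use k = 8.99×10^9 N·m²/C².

Take a concentric spherical Gaussian surface of radius r = 58.3 cm (r > 44.6 cm, enclosing the whole shell).
Q_enc = ρ·(4π/3)(b³ − a³) = (-1.56×10^-5)·(4π/3)·((0.446)³ − (0.168)³) = -5.487×10^-6 C.
By Gauss's law, ∮E·dA = E·4πr² = Q_enc/ε₀.
E = k|Q_enc|/r² = (8.99×10^9)(5.487×10^-6)/(0.583)² = 1.45e5 N/C.

E ≈ 1.45e5 N/C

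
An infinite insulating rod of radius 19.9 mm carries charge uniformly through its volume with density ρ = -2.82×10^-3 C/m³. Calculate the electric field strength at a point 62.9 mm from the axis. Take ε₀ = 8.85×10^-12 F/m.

Coaxial Gaussian cylinder, radius r = 62.9 mm, length L (r > 19.9 mm, full cross-section enclosed).
λ_enc = ρ·πR² = (-2.82e-3)π(0.0199)² = -3.508e-6 C/m.
Since E is radial and uniform over the curved surface, Φ = E·2πrL = Q_enc/ε₀ = λ_enc L/ε₀.
E = |λ_enc|/(2πε₀r) = (3.508×10^-6)/(2π·8.85×10^-12·0.0629) = 1.00×10^6 N/C.

1.00×10^6 V/m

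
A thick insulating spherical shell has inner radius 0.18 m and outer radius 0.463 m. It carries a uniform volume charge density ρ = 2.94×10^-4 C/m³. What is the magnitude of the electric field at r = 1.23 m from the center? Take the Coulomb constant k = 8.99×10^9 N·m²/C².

Use a concentric Gaussian sphere at r = 1.23 m (r > 0.463 m, enclosing the whole shell).
Q_enc = ρ·(4π/3)(b³ − a³) = (2.94×10^-4)·(4π/3)·((0.463)³ − (0.18)³) = 1.15×10^-4 C.
By Gauss's law, ∮E·dA = E·4πr² = Q_enc/ε₀.
E = k|Q_enc|/r² = (8.99×10^9)(1.15e-4)/(1.23)² = 6.84×10^5 N/C.

E = 6.84e5 N/C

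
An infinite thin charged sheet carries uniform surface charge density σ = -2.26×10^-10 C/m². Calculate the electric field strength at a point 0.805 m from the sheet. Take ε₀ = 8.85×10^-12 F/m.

12.8 N/C

The symmetry is planar: E is normal to the sheet and the same magnitude on both sides. Take a pillbox straddling the sheet with end-cap area A.
Only the two end caps contribute flux: Φ = 2EA. With Q_enc = σA, Gauss's law gives E = |σ|/(2ε₀).
E = |σ|/(2ε₀) = (2.26×10^-10)/(2·8.85×10^-12) = 12.8 N/C.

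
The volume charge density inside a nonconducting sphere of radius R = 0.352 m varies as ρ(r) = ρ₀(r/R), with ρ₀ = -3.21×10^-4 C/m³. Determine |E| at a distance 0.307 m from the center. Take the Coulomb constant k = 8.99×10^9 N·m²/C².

By spherical symmetry E is radial; choose a Gaussian sphere of radius r = 0.307 m (r < R).
Integrate the density: Q_enc = 4π ∫₀^r ρ₀(r'/R)^1 r'² dr' = 4πρ₀ r^4/(4·R) = -2.545e-5 C.
Applying ∮E·dA = Q_enc/ε₀ with Φ = E(4πr²):
E = k|Q_enc|/r² = (8.99×10^9)(2.545×10^-5)/(0.307)² = 2.43×10^6 N/C.

2.43×10^6 N/C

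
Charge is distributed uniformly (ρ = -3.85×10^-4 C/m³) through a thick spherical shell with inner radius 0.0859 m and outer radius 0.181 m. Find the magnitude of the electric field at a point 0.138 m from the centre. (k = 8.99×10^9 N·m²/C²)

Use a concentric Gaussian sphere at r = 0.138 m (within the shell material, 0.0859 m < r < 0.181 m).
Only the shell between 0.0859 m and r is enclosed: Q_enc = ρ·(4π/3)(r³ − a³) = (-3.85×10^-4)·(4π/3)·((0.138)³ − (0.0859)³) = -3.216×10^-6 C.
Applying ∮E·dA = Q_enc/ε₀ with Φ = E(4πr²):
E = k|Q_enc|/r² = (8.99×10^9)(3.216×10^-6)/(0.138)² = 1.52×10^6 N/C.

|E| ≈ 1.52e6 N/C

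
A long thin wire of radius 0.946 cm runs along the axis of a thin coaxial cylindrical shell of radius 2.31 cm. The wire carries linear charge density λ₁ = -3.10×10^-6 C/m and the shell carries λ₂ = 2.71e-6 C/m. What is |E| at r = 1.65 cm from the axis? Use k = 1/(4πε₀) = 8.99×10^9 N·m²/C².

3.38×10^6 N/C

Coaxial Gaussian cylinder, radius r = 1.65 cm, length L (between the conductors, 0.946 cm < r < 2.31 cm).
Only the inner wire is enclosed; the outer shell contributes nothing inside itself. λ_enc = λ₁ = -3.10e-6 C/m.
By Gauss's law (flux through the curved wall only), E·2πrL = λ_enc L/ε₀.
E = 2k|λ_enc|/r = 2(8.99×10^9)(3.10×10^-6)/(0.0165) = 3.38e6 N/C.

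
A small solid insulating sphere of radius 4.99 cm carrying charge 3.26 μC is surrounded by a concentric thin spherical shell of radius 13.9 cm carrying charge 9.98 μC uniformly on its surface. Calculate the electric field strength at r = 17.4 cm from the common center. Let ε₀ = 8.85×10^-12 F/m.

By spherical symmetry E is radial; choose a Gaussian sphere of radius r = 17.4 cm (r > 13.9 cm, enclosing both).
Q_enc = (3.26 μC) + (9.98 μC) = 1.324×10^-5 C.
Applying ∮E·dA = Q_enc/ε₀ with Φ = E(4πr²):
E = |Q_enc|/(4πε₀r²) = (1.324e-5)/(4π·8.85×10^-12·(0.174)²) = 3.93×10^6 N/C.

E ≈ 3.93×10^6 N/C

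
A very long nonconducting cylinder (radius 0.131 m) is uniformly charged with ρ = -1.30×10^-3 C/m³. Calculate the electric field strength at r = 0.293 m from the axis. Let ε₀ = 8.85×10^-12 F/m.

Choose a coaxial cylinder of radius r = 0.293 m (arbitrary length L) as the Gaussian surface (r > 0.131 m, full cross-section enclosed).
λ_enc = ρ·πR² = (-1.30×10^-3)π(0.131)² = -7.009e-5 C/m.
Gauss's law: E·2πrL = λ_enc L/ε₀.
E = |λ_enc|/(2πε₀r) = (7.009e-5)/(2π·8.85×10^-12·0.293) = 4.30e6 N/C.

|E| ≈ 4.30e6 N/C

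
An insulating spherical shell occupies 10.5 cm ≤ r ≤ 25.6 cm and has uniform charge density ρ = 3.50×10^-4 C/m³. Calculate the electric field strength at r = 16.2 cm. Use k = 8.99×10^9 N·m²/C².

Take a concentric spherical Gaussian surface of radius r = 16.2 cm (within the shell material, 10.5 cm < r < 25.6 cm).
Only the shell between 10.5 cm and r is enclosed: Q_enc = ρ·(4π/3)(r³ − a³) = (3.50×10^-4)·(4π/3)·((0.162)³ − (0.105)³) = 4.536×10^-6 C.
Gauss's law: E·4πr² = Q_enc/ε₀.
E = k|Q_enc|/r² = (8.99×10^9)(4.536e-6)/(0.162)² = 1.55×10^6 N/C.

E ≈ 1.55e6 V/m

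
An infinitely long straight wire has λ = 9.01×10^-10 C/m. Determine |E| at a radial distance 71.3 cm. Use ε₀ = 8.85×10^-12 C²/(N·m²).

Take a coaxial cylindrical Gaussian surface of radius r = 71.3 cm and length L.
Q_enc = λL, so λ_enc = 9.01×10^-10 C/m.
Since E is radial and uniform over the curved surface, Φ = E·2πrL = Q_enc/ε₀ = λ_enc L/ε₀.
E = |λ_enc|/(2πε₀r) = (9.01e-10)/(2π·8.85×10^-12·0.713) = 22.7 N/C.

|E| ≈ 22.7 V/m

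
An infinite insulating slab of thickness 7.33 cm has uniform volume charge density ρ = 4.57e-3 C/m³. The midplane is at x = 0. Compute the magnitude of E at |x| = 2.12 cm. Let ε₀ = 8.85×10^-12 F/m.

By symmetry E is perpendicular to the slab. A Gaussian pillbox from −2.12 cm to +2.12 cm (face area A) lies entirely within the slab.
Q_enc = ρ·(2x)·A and flux = 2EA, so 2EA = 2ρxA/ε₀ ⇒ E = |ρ|x/ε₀.
E = (4.57e-3)(0.0212)/(8.85×10^-12) = 1.09e7 N/C.

1.09×10^7 N/C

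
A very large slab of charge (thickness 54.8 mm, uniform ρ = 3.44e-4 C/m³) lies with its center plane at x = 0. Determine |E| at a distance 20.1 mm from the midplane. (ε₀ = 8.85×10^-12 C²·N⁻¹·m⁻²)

By symmetry E is perpendicular to the slab. A Gaussian pillbox from −20.1 mm to +20.1 mm (face area A) lies entirely within the slab.
Q_enc = ρ·(2x)·A and flux = 2EA, so 2EA = 2ρxA/ε₀ ⇒ E = |ρ|x/ε₀.
E = (3.44e-4)(0.0201)/(8.85×10^-12) = 7.81×10^5 N/C.

|E| = 7.81×10^5 N/C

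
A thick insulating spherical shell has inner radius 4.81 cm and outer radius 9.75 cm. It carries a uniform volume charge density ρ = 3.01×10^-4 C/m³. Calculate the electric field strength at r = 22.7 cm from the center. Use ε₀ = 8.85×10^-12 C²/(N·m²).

Symmetry ⇒ E = E(r) r̂. Gaussian sphere of radius r = 22.7 cm (r > 9.75 cm, enclosing the whole shell).
Q_enc = ρ·(4π/3)(b³ − a³) = (3.01×10^-4)·(4π/3)·((0.0975)³ − (0.0481)³) = 1.028×10^-6 C.
By Gauss's law, ∮E·dA = E·4πr² = Q_enc/ε₀.
E = |Q_enc|/(4πε₀r²) = (1.028×10^-6)/(4π·8.85×10^-12·(0.227)²) = 1.79×10^5 N/C.

E = 1.79×10^5 N/C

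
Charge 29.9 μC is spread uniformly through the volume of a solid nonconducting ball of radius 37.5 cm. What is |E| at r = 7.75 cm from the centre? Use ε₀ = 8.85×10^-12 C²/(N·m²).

Take a concentric spherical Gaussian surface of radius r = 7.75 cm (r < R).
Only the charge within r is enclosed: Q_enc = Q·(r/R)³ = (29.9 μC)·(7.75 cm/37.5 cm)³ = 2.639×10^-7 C.
Gauss's law: E·4πr² = Q_enc/ε₀.
E = |Q_enc|/(4πε₀r²) = (2.639×10^-7)/(4π·8.85×10^-12·(0.0775)²) = 3.95×10^5 N/C.

|E| = 3.95×10^5 N/C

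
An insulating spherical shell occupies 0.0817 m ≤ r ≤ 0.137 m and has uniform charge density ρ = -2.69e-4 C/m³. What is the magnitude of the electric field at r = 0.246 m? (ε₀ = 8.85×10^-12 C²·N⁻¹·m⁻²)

|E| ≈ 3.39e5 V/m

Use a concentric Gaussian sphere at r = 0.246 m (r > 0.137 m, enclosing the whole shell).
Q_enc = ρ·(4π/3)(b³ − a³) = (-2.69e-4)·(4π/3)·((0.137)³ − (0.0817)³) = -2.283×10^-6 C.
By Gauss's law, ∮E·dA = E·4πr² = Q_enc/ε₀.
E = |Q_enc|/(4πε₀r²) = (2.283e-6)/(4π·8.85×10^-12·(0.246)²) = 3.39e5 N/C.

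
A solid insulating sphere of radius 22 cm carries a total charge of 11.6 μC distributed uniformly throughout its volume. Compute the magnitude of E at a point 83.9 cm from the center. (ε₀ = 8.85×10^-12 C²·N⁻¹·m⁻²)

E ≈ 1.48×10^5 V/m

Take a concentric spherical Gaussian surface of radius r = 83.9 cm (r > R, so the entire charge is enclosed).
Q_enc = 11.6 μC = 1.16×10^-5 C.
Gauss's law: E·4πr² = Q_enc/ε₀.
E = |Q_enc|/(4πε₀r²) = (1.16×10^-5)/(4π·8.85×10^-12·(0.839)²) = 1.48×10^5 N/C.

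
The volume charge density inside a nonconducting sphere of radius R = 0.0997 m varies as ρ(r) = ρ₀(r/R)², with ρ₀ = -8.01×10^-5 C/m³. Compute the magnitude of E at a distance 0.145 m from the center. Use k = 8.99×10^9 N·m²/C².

Symmetry ⇒ E = E(r) r̂. Gaussian sphere of radius r = 0.145 m (r > R, all charge enclosed).
Q_enc = 4π ∫₀^R ρ₀(r'/R)^2 r'² dr' = 4πρ₀R³/5 = -1.995e-7 C.
Applying ∮E·dA = Q_enc/ε₀ with Φ = E(4πr²):
E = k|Q_enc|/r² = (8.99×10^9)(1.995e-7)/(0.145)² = 8.53×10^4 N/C.

8.53×10^4 N/C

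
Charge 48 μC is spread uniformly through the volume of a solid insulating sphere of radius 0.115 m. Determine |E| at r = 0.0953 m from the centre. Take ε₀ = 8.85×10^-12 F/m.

Use a concentric Gaussian sphere at r = 0.0953 m (r < R).
For a uniform sphere the enclosed fraction is (r/R)³, so Q_enc = (48 μC)(0.0953/0.115)³ = 2.732×10^-5 C.
Since E is radial and uniform over the Gaussian sphere, Φ = E·4πr² = Q_enc/ε₀.
E = |Q_enc|/(4πε₀r²) = (2.732×10^-5)/(4π·8.85×10^-12·(0.0953)²) = 2.70×10^7 N/C.

|E| = 2.70×10^7 N/C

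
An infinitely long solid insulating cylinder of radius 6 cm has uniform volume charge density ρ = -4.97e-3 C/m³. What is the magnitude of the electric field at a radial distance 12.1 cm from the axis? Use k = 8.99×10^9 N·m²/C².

By cylindrical symmetry E is radial; use a coaxial Gaussian cylinder of radius 12.1 cm and length L (r > 6 cm, full cross-section enclosed).
λ_enc = ρ·πR² = (-4.97×10^-3)π(0.06)² = -5.621e-5 C/m.
Applying ∮E·dA = Q_enc/ε₀ with the end caps contributing no flux:
E = 2k|λ_enc|/r = 2(8.99×10^9)(5.621×10^-5)/(0.121) = 8.35×10^6 N/C.

|E| ≈ 8.35×10^6 V/m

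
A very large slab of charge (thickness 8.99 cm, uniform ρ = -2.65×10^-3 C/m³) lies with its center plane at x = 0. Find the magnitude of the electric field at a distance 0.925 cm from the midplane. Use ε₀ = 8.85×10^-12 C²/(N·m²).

2.77e6 V/m

By symmetry E is perpendicular to the slab. A Gaussian pillbox from −0.925 cm to +0.925 cm (face area A) lies entirely within the slab.
Q_enc = ρ·(2x)·A and flux = 2EA, so 2EA = 2ρxA/ε₀ ⇒ E = |ρ|x/ε₀.
E = (2.65×10^-3)(0.00925)/(8.85×10^-12) = 2.77×10^6 N/C.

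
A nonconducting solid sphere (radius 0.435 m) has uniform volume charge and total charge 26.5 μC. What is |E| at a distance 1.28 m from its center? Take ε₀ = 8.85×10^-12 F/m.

Take a concentric spherical Gaussian surface of radius r = 1.28 m (r > R, so the entire charge is enclosed).
Q_enc = 26.5 μC = 2.65×10^-5 C.
Gauss's law: E·4πr² = Q_enc/ε₀.
E = |Q_enc|/(4πε₀r²) = (2.65e-5)/(4π·8.85×10^-12·(1.28)²) = 1.45×10^5 N/C.

|E| ≈ 1.45×10^5 N/C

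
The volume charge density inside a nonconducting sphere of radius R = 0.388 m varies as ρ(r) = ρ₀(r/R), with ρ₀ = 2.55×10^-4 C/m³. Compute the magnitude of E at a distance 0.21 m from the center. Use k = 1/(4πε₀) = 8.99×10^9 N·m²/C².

E ≈ 8.19×10^5 V/m

Take a concentric spherical Gaussian surface of radius r = 0.21 m (r < R).
Integrate the density: Q_enc = 4π ∫₀^r ρ₀(r'/R)^1 r'² dr' = 4πρ₀ r^4/(4·R) = 4.015×10^-6 C.
Applying ∮E·dA = Q_enc/ε₀ with Φ = E(4πr²):
E = k|Q_enc|/r² = (8.99×10^9)(4.015×10^-6)/(0.21)² = 8.19×10^5 N/C.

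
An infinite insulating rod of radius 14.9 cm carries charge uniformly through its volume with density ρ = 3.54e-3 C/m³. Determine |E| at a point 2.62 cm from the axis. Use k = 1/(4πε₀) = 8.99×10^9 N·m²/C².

Coaxial Gaussian cylinder, radius r = 2.62 cm, length L (r < R).
Enclosed charge per unit length: λ_enc = ρ·πr² = (3.54×10^-3)π(0.0262)² = 7.634×10^-6 C/m.
Gauss's law: E·2πrL = λ_enc L/ε₀.
E = 2k|λ_enc|/r = 2(8.99×10^9)(7.634×10^-6)/(0.0262) = 5.24e6 N/C.

|E| ≈ 5.24×10^6 N/C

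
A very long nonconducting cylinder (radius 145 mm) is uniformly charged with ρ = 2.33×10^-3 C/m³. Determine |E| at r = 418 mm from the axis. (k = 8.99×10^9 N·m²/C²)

E ≈ 6.62e6 N/C

By cylindrical symmetry E is radial; use a coaxial Gaussian cylinder of radius 418 mm and length L (r > 145 mm, full cross-section enclosed).
λ_enc = ρ·πR² = (2.33×10^-3)π(0.145)² = 1.539×10^-4 C/m.
Applying ∮E·dA = Q_enc/ε₀ with the end caps contributing no flux:
E = 2k|λ_enc|/r = 2(8.99×10^9)(1.539×10^-4)/(0.418) = 6.62×10^6 N/C.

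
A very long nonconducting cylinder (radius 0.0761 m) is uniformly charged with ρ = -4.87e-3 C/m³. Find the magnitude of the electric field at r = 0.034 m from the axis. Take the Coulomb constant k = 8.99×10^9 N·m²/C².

|E| = 9.35e6 N/C

By cylindrical symmetry E is radial; use a coaxial Gaussian cylinder of radius 0.034 m and length L (r < R).
Charge inside radius r per length L is ρ·πr²·L, so λ_enc = ρπr² = -1.769e-5 C/m.
Applying ∮E·dA = Q_enc/ε₀ with the end caps contributing no flux:
E = 2k|λ_enc|/r = 2(8.99×10^9)(1.769×10^-5)/(0.034) = 9.35e6 N/C.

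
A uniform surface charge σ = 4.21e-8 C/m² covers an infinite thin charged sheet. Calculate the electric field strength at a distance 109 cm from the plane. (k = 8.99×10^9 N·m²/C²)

Choose a cylindrical pillbox piercing the sheet, end faces (area A) parallel to it.
Only the two end caps contribute flux: Φ = 2EA. With Q_enc = σA, Gauss's law gives E = |σ|/(2ε₀).
E = 2πk|σ| = 2π(8.99×10^9)(4.21×10^-8) = 2.38×10^3 N/C.

E = 2.38e3 V/m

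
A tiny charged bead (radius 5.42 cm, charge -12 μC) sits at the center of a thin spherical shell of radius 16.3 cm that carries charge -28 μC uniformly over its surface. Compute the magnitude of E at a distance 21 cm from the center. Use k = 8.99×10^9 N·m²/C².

E ≈ 8.15×10^6 N/C

Use a concentric Gaussian sphere at r = 21 cm (r > 16.3 cm, enclosing both).
Q_enc = (-12 μC) + (-28 μC) = -4.00e-5 C.
By Gauss's law, ∮E·dA = E·4πr² = Q_enc/ε₀.
E = k|Q_enc|/r² = (8.99×10^9)(4.00×10^-5)/(0.21)² = 8.15e6 N/C.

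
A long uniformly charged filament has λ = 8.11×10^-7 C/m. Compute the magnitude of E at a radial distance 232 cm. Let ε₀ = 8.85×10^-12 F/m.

Take a coaxial cylindrical Gaussian surface of radius r = 232 cm and length L.
Q_enc = λL, so λ_enc = 8.11e-7 C/m.
By Gauss's law (flux through the curved wall only), E·2πrL = λ_enc L/ε₀.
E = |λ_enc|/(2πε₀r) = (8.11×10^-7)/(2π·8.85×10^-12·2.32) = 6.29×10^3 N/C.

E = 6.29×10^3 V/m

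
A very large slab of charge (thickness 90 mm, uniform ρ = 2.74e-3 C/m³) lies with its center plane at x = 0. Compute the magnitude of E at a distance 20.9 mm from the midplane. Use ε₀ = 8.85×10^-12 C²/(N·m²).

E = 6.47×10^6 V/m

By symmetry E is perpendicular to the slab. A Gaussian pillbox from −20.9 mm to +20.9 mm (face area A) lies entirely within the slab.
Q_enc = ρ·(2x)·A and flux = 2EA, so 2EA = 2ρxA/ε₀ ⇒ E = |ρ|x/ε₀.
E = (2.74e-3)(0.0209)/(8.85×10^-12) = 6.47×10^6 N/C.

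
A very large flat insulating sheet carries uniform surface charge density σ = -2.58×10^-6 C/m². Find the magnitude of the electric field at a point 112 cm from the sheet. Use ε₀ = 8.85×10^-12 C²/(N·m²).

By planar symmetry E is perpendicular to the sheet and uniform; use a Gaussian pillbox with flat faces of area A on each side of the sheet.
Only the two end caps contribute flux: Φ = 2EA. With Q_enc = σA, Gauss's law gives E = |σ|/(2ε₀).
E = |σ|/(2ε₀) = (2.58e-6)/(2·8.85×10^-12) = 1.46×10^5 N/C.

E ≈ 1.46×10^5 N/C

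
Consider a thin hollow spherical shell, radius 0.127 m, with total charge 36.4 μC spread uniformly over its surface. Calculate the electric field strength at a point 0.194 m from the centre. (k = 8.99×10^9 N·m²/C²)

Take a concentric spherical Gaussian surface of radius r = 0.194 m (r > 0.127 m).
The entire shell is enclosed: Q_enc = 3.64×10^-5 C.
Since E is radial and uniform over the Gaussian sphere, Φ = E·4πr² = Q_enc/ε₀.
E = k|Q_enc|/r² = (8.99×10^9)(3.64×10^-5)/(0.194)² = 8.69×10^6 N/C.

E = 8.69×10^6 N/C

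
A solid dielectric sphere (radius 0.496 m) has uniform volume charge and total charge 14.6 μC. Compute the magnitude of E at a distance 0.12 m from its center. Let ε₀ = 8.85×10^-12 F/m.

E ≈ 1.29×10^5 N/C

Use a concentric Gaussian sphere at r = 0.12 m (r < R).
Only the charge within r is enclosed: Q_enc = Q·(r/R)³ = (14.6 μC)·(0.12 m/0.496 m)³ = 2.068×10^-7 C.
By Gauss's law, ∮E·dA = E·4πr² = Q_enc/ε₀.
E = |Q_enc|/(4πε₀r²) = (2.068×10^-7)/(4π·8.85×10^-12·(0.12)²) = 1.29e5 N/C.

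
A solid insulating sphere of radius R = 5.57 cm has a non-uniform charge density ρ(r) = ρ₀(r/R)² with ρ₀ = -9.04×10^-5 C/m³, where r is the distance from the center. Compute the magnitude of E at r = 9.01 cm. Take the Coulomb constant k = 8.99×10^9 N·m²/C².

4.35×10^4 V/m

Symmetry ⇒ E = E(r) r̂. Gaussian sphere of radius r = 9.01 cm (r > R, all charge enclosed).
Q_enc = 4π ∫₀^R ρ₀(r'/R)^2 r'² dr' = 4πρ₀R³/5 = -3.926×10^-8 C.
Gauss's law: E·4πr² = Q_enc/ε₀.
E = k|Q_enc|/r² = (8.99×10^9)(3.926×10^-8)/(0.0901)² = 4.35×10^4 N/C.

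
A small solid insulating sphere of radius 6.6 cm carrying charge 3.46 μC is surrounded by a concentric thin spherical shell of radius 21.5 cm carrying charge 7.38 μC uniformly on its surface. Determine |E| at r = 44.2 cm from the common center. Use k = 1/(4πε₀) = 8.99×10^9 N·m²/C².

Take a concentric spherical Gaussian surface of radius r = 44.2 cm (r > 21.5 cm, enclosing both).
Q_enc = (3.46 μC) + (7.38 μC) = 1.084e-5 C.
Since E is radial and uniform over the Gaussian sphere, Φ = E·4πr² = Q_enc/ε₀.
E = k|Q_enc|/r² = (8.99×10^9)(1.084×10^-5)/(0.442)² = 4.99×10^5 N/C.

|E| ≈ 4.99e5 V/m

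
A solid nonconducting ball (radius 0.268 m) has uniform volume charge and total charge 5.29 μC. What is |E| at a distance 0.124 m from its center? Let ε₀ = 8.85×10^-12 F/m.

E = 3.06×10^5 N/C

By spherical symmetry E is radial; choose a Gaussian sphere of radius r = 0.124 m (r < R).
For a uniform sphere the enclosed fraction is (r/R)³, so Q_enc = (5.29 μC)(0.124/0.268)³ = 5.24e-7 C.
Gauss's law: E·4πr² = Q_enc/ε₀.
E = |Q_enc|/(4πε₀r²) = (5.24×10^-7)/(4π·8.85×10^-12·(0.124)²) = 3.06e5 N/C.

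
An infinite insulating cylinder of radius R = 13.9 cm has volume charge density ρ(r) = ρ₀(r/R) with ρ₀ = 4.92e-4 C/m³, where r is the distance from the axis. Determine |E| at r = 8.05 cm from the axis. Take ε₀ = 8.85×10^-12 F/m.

|E| ≈ 8.64×10^5 V/m

Choose a coaxial cylinder of radius r = 8.05 cm (arbitrary length L) as the Gaussian surface (r < R).
λ_enc = ∫₀^r ρ(r')·2πr' dr' = (2πρ₀/R)·r^3/3 = 3.867e-6 C/m.
Gauss's law: E·2πrL = λ_enc L/ε₀.
E = |λ_enc|/(2πε₀r) = (3.867e-6)/(2π·8.85×10^-12·0.0805) = 8.64e5 N/C.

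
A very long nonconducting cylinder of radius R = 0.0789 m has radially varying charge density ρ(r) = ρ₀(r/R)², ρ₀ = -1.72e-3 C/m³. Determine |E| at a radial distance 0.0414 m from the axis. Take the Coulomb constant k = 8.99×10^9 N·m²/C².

|E| = 5.54×10^5 N/C

By cylindrical symmetry E is radial; use a coaxial Gaussian cylinder of radius 0.0414 m and length L (r < R).
λ_enc = ∫₀^r ρ(r')·2πr' dr' = (2πρ₀/R²)·r^4/4 = -1.275×10^-6 C/m.
By Gauss's law (flux through the curved wall only), E·2πrL = λ_enc L/ε₀.
E = 2k|λ_enc|/r = 2(8.99×10^9)(1.275×10^-6)/(0.0414) = 5.54×10^5 N/C.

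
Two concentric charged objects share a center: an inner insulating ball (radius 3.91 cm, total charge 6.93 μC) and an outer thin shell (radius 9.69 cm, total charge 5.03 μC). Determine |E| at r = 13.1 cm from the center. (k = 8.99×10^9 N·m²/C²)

|E| = 6.27e6 N/C

Symmetry ⇒ E = E(r) r̂. Gaussian sphere of radius r = 13.1 cm (r > 9.69 cm, enclosing both).
Q_enc = (6.93 μC) + (5.03 μC) = 1.196×10^-5 C.
Gauss's law: E·4πr² = Q_enc/ε₀.
E = k|Q_enc|/r² = (8.99×10^9)(1.196×10^-5)/(0.131)² = 6.27×10^6 N/C.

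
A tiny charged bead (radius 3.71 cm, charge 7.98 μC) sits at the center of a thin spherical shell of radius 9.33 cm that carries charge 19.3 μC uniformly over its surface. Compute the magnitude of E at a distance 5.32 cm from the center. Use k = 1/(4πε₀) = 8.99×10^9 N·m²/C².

|E| ≈ 2.53×10^7 N/C

Use a concentric Gaussian sphere at r = 5.32 cm (between the bodies, 3.71 cm < r < 9.33 cm).
The shell at 9.33 cm lies outside the Gaussian surface, so Q_enc = 7.98 μC = 7.98×10^-6 C.
Since E is radial and uniform over the Gaussian sphere, Φ = E·4πr² = Q_enc/ε₀.
E = k|Q_enc|/r² = (8.99×10^9)(7.98×10^-6)/(0.0532)² = 2.53e7 N/C.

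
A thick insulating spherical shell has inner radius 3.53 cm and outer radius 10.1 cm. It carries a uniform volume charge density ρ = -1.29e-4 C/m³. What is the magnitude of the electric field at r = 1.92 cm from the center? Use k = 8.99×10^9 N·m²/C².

E = 0 (no enclosed charge)

By spherical symmetry E is radial; choose a Gaussian sphere of radius r = 1.92 cm (r < 3.53 cm, inside the empty cavity).
Q_enc = 0 (all charge lies at larger r); Gauss's law gives E = 0.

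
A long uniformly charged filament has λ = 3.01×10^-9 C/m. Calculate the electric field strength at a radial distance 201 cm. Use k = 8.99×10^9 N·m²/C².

E = 26.9 N/C

By cylindrical symmetry E is radial; use a coaxial Gaussian cylinder of radius 201 cm and length L.
Q_enc = λL, so λ_enc = 3.01×10^-9 C/m.
Applying ∮E·dA = Q_enc/ε₀ with the end caps contributing no flux:
E = 2k|λ_enc|/r = 2(8.99×10^9)(3.01e-9)/(2.01) = 26.9 N/C.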